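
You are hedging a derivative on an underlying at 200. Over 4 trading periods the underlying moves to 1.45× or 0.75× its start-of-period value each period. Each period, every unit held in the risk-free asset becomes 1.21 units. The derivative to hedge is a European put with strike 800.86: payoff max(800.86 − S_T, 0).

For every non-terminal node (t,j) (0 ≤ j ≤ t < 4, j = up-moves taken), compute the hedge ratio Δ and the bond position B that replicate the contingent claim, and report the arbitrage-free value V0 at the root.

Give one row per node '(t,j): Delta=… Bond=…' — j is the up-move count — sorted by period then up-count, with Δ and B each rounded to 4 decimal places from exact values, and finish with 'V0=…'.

(0,0): Delta=-0.9048 Bond=361.8001
(1,0): Delta=-1.0000 Bond=452.0646
(1,1): Delta=-0.8791 Bond=430.3243
(2,0): Delta=-1.0000 Bond=546.9982
(2,1): Delta=-1.0000 Bond=546.9982
(2,2): Delta=-0.8464 Bond=506.9677
(3,0): Delta=-1.0000 Bond=661.8678
(3,1): Delta=-1.0000 Bond=661.8678
(3,2): Delta=-1.0000 Bond=661.8678
(3,3): Delta=-0.8050 Bond=588.1595
V0=180.8487

Risk-neutral probability p* = (R−d)/(u−d) = (1.21−0.75)/(1.45−0.75) = 0.6571.
Payoff layer (t=4): V(4,0)=737.5788, V(4,1)=678.5163, V(4,2)=564.3288, V(4,3)=343.5662, V(4,4)=0.0000
Node (3,0) S=84.3750: V=(p*·678.5163+(1−p*)·737.5788)/1.21=577.4928; Δ=(678.5163−737.5788)/(122.3438−63.2812)=-1.0000; B=V−Δ·S=661.8678
Node (3,1) S=163.1250: V=(p*·564.3288+(1−p*)·678.5163)/1.21=498.7428; Δ=(564.3288−678.5163)/(236.5312−122.3438)=-1.0000; B=V−Δ·S=661.8678
Node (3,2) S=315.3750: V=(p*·343.5662+(1−p*)·564.3288)/1.21=346.4928; Δ=(343.5662−564.3288)/(457.2937−236.5312)=-1.0000; B=V−Δ·S=661.8678
Node (3,3) S=609.7250: V=(p*·0.0000+(1−p*)·343.5662)/1.21=97.3505; Δ=(0.0000−343.5662)/(884.1013−457.2938)=-0.8050; B=V−Δ·S=588.1595
Node (2,0) S=112.5000: V=(p*·498.7428+(1−p*)·577.4928)/1.21=434.4982; Δ=(498.7428−577.4928)/(163.1250−84.3750)=-1.0000; B=V−Δ·S=546.9982
Node (2,1) S=217.5000: V=(p*·346.4928+(1−p*)·498.7428)/1.21=329.4982; Δ=(346.4928−498.7428)/(315.3750−163.1250)=-1.0000; B=V−Δ·S=546.9982
Node (2,2) S=420.5000: V=(p*·97.3505+(1−p*)·346.4928)/1.21=151.0502; Δ=(97.3505−346.4928)/(609.7250−315.3750)=-0.8464; B=V−Δ·S=506.9677
Node (1,0) S=150.0000: V=(p*·329.4982+(1−p*)·434.4982)/1.21=302.0646; Δ=(329.4982−434.4982)/(217.5000−112.5000)=-1.0000; B=V−Δ·S=452.0646
Node (1,1) S=290.0000: V=(p*·151.0502+(1−p*)·329.4982)/1.21=175.3986; Δ=(151.0502−329.4982)/(420.5000−217.5000)=-0.8791; B=V−Δ·S=430.3243
Node (0,0) S=200.0000: V=(p*·175.3986+(1−p*)·302.0646)/1.21=180.8487; Δ=(175.3986−302.0646)/(290.0000−150.0000)=-0.9048; B=V−Δ·S=361.8001
Each (Δ,B) replicates both successor values, so the strategy is self-financing and V0 is arbitrage-free.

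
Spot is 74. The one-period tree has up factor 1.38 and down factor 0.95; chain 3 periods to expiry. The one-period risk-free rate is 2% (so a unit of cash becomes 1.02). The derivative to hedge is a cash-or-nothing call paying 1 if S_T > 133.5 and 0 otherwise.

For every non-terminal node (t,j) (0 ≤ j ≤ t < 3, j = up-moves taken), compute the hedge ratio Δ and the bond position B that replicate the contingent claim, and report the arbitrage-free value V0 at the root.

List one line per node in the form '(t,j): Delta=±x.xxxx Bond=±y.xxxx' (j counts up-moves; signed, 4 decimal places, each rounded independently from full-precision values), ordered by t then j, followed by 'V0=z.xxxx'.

Since d<R<u, set p* = (R−d)/(u−d) = 0.1628; price each node as the discounted p*-expectation of its children.
At expiry t=3: V(3,0)=0.0000, V(3,1)=0.0000, V(3,2)=1.0000, V(3,3)=1.0000
Node (2,0) S=66.7850: V=(p*·0.0000+(1−p*)·0.0000)/1.02=0.0000; Δ=(0.0000−0.0000)/(92.1633−63.4457)=0.0000; B=V−Δ·S=0.0000
Node (2,1) S=97.0140: V=(p*·1.0000+(1−p*)·0.0000)/1.02=0.1596; Δ=(1.0000−0.0000)/(133.8793−92.1633)=0.0240; B=V−Δ·S=-2.1660
Node (2,2) S=140.9256: V=(p*·1.0000+(1−p*)·1.0000)/1.02=0.9804; Δ=(1.0000−1.0000)/(194.4773−133.8793)=0.0000; B=V−Δ·S=0.9804
Node (1,0) S=70.3000: V=(p*·0.1596+(1−p*)·0.0000)/1.02=0.0255; Δ=(0.1596−0.0000)/(97.0140−66.7850)=0.0053; B=V−Δ·S=-0.3457
Node (1,1) S=102.1200: V=(p*·0.9804+(1−p*)·0.1596)/1.02=0.2875; Δ=(0.9804−0.1596)/(140.9256−97.0140)=0.0187; B=V−Δ·S=-1.6214
Node (0,0) S=74.0000: V=(p*·0.2875+(1−p*)·0.0255)/1.02=0.0668; Δ=(0.2875−0.0255)/(102.1200−70.3000)=0.0082; B=V−Δ·S=-0.5425
Root portfolio cost Δ·74+B reproduces V0=0.0668.

(0,0): Delta=0.0082 Bond=-0.5425
(1,0): Delta=0.0053 Bond=-0.3457
(1,1): Delta=0.0187 Bond=-1.6214
(2,0): Delta=0.0000 Bond=0.0000
(2,1): Delta=0.0240 Bond=-2.1660
(2,2): Delta=0.0000 Bond=0.9804
V0=0.0668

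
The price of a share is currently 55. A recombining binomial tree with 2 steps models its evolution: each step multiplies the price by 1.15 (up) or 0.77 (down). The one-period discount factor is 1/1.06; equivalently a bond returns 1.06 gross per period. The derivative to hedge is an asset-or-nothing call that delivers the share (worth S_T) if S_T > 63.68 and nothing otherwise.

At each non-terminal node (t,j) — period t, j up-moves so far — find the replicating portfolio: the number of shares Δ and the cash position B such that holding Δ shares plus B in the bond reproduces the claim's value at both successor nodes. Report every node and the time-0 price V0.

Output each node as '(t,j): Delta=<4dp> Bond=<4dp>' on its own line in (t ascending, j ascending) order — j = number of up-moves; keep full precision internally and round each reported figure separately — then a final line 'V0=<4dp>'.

Risk-neutral probability p* = (R−d)/(u−d) = (1.06−0.77)/(1.15−0.77) = 0.7632.
At expiry t=2: V(2,0)=0.0000, V(2,1)=0.0000, V(2,2)=72.7375
(1,0): S=42.3500. Δ = (V_up−V_dn)/(S_up−S_dn) = (0.0000−0.0000)/(48.7025−32.6095) = 0.0000. V = [p*·0.0000 + (1−p*)·0.0000]/1.06 = 0.0000. B = V − Δ·S = 0.0000.
(1,1): S=63.2500. Δ = (V_up−V_dn)/(S_up−S_dn) = (72.7375−0.0000)/(72.7375−48.7025) = 3.0263. V = [p*·72.7375 + (1−p*)·0.0000]/1.06 = 52.3681. B = V − Δ·S = -139.0464.
(0,0): S=55.0000. Δ = (V_up−V_dn)/(S_up−S_dn) = (52.3681−0.0000)/(63.2500−42.3500) = 2.5057. V = [p*·52.3681 + (1−p*)·0.0000]/1.06 = 37.7030. B = V − Δ·S = -100.1079.
Check: Δ(0,0)·S0 + B(0,0) = 37.7030 = V0.

(0,0): Delta=2.5057 Bond=-100.1079
(1,0): Delta=0.0000 Bond=0.0000
(1,1): Delta=3.0263 Bond=-139.0464
V0=37.7030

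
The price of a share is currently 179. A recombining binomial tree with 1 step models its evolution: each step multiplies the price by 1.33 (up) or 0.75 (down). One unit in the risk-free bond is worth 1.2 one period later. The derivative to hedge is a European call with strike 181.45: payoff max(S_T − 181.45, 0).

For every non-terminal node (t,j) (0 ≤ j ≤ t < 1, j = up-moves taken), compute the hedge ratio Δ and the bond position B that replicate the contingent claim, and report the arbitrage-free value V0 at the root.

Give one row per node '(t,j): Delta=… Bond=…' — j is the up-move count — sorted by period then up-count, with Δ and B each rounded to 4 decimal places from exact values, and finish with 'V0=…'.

(0,0): Delta=0.5454 Bond=-61.0129
V0=36.6078

The replicating-portfolio and risk-neutral prices coincide; use p* = (1.2−0.75)/(1.33−0.75) = 0.7759 for the latter.
Terminal values V(1,·): V(1,0)=0.0000, V(1,1)=56.6200
Node (0,0) S=179.0000: V=(p*·56.6200+(1−p*)·0.0000)/1.2=36.6078; Δ=(56.6200−0.0000)/(238.0700−134.2500)=0.5454; B=V−Δ·S=-61.0129
The time-0 hedge costs 36.6078, which is the no-arbitrage price.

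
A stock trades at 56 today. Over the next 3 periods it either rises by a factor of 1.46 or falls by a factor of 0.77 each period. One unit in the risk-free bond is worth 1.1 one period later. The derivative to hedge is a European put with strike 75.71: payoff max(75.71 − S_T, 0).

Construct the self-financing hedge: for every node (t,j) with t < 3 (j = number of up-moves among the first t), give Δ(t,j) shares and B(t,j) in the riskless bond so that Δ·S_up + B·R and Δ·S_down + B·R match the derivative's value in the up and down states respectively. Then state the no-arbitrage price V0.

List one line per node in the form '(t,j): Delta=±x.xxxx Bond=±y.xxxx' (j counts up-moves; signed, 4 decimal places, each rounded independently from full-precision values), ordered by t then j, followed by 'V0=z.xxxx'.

(0,0): Delta=-0.4241 Bond=37.0909
(1,0): Delta=-0.7632 Bond=55.4227
(1,1): Delta=-0.2290 Bond=24.8480
(2,0): Delta=-1.0000 Bond=68.8273
(2,1): Delta=-0.6270 Bond=52.3878
(2,2): Delta=0.0000 Bond=0.0000
V0=13.3422

No-arbitrage ⇒ martingale measure with p* = (R−d)/(u−d) = 0.4783.
At expiry t=3: V(3,0)=50.1442, V(3,1)=27.2345, V(3,2)=0.0000, V(3,3)=0.0000
(2,0): S=33.2024. Δ = (V_up−V_dn)/(S_up−S_dn) = (27.2345−50.1442)/(48.4755−25.5658) = -1.0000. V = [p*·27.2345 + (1−p*)·50.1442]/1.1 = 35.6249. B = V − Δ·S = 68.8273.
(2,1): S=62.9552. Δ = (V_up−V_dn)/(S_up−S_dn) = (0.0000−27.2345)/(91.9146−48.4755) = -0.6270. V = [p*·0.0000 + (1−p*)·27.2345]/1.1 = 12.9175. B = V − Δ·S = 52.3878.
(2,2): S=119.3696. Δ = (V_up−V_dn)/(S_up−S_dn) = (0.0000−0.0000)/(174.2796−91.9146) = 0.0000. V = [p*·0.0000 + (1−p*)·0.0000]/1.1 = 0.0000. B = V − Δ·S = 0.0000.
(1,0): S=43.1200. Δ = (V_up−V_dn)/(S_up−S_dn) = (12.9175−35.6249)/(62.9552−33.2024) = -0.7632. V = [p*·12.9175 + (1−p*)·35.6249]/1.1 = 22.5135. B = V − Δ·S = 55.4227.
(1,1): S=81.7600. Δ = (V_up−V_dn)/(S_up−S_dn) = (0.0000−12.9175)/(119.3696−62.9552) = -0.2290. V = [p*·0.0000 + (1−p*)·12.9175]/1.1 = 6.1269. B = V − Δ·S = 24.8480.
(0,0): S=56.0000. Δ = (V_up−V_dn)/(S_up−S_dn) = (6.1269−22.5135)/(81.7600−43.1200) = -0.4241. V = [p*·6.1269 + (1−p*)·22.5135]/1.1 = 13.3422. B = V − Δ·S = 37.0909.
Self-financing check: at every node Δ·S+B equals the discounted successor values.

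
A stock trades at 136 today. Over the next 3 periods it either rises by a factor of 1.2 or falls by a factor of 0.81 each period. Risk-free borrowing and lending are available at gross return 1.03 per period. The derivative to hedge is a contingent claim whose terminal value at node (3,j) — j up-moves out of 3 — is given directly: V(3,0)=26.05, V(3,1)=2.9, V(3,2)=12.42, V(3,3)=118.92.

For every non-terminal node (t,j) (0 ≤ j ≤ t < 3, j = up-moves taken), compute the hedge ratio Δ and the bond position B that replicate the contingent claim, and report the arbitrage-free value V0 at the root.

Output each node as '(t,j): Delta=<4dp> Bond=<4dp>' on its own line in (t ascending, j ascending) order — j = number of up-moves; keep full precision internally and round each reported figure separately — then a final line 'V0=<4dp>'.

Since d<R<u, set p* = (R−d)/(u−d) = 0.5641; price each node as the discounted p*-expectation of its children.
Terminal values V(3,·): V(3,0)=26.0500, V(3,1)=2.9000, V(3,2)=12.4200, V(3,3)=118.9200
Node (2,0) S=89.2296: V=(p*·2.9000+(1−p*)·26.0500)/1.03=12.6126; Δ=(2.9000−26.0500)/(107.0755−72.2760)=-0.6652; B=V−Δ·S=71.9716
Node (2,1) S=132.1920: V=(p*·12.4200+(1−p*)·2.9000)/1.03=8.0294; Δ=(12.4200−2.9000)/(158.6304−107.0755)=0.1847; B=V−Δ·S=-16.3809
Node (2,2) S=195.8400: V=(p*·118.9200+(1−p*)·12.4200)/1.03=70.3854; Δ=(118.9200−12.4200)/(235.0080−158.6304)=1.3944; B=V−Δ·S=-202.6916
Node (1,0) S=110.1600: V=(p*·8.0294+(1−p*)·12.6126)/1.03=9.7352; Δ=(8.0294−12.6126)/(132.1920−89.2296)=-0.1067; B=V−Δ·S=21.4871
Node (1,1) S=163.2000: V=(p*·70.3854+(1−p*)·8.0294)/1.03=41.9462; Δ=(70.3854−8.0294)/(195.8400−132.1920)=0.9797; B=V−Δ·S=-117.9410
Node (0,0) S=136.0000: V=(p*·41.9462+(1−p*)·9.7352)/1.03=27.0927; Δ=(41.9462−9.7352)/(163.2000−110.1600)=0.6073; B=V−Δ·S=-55.4996
Self-financing check: at every node Δ·S+B equals the discounted successor values.

(0,0): Delta=0.6073 Bond=-55.4996
(1,0): Delta=-0.1067 Bond=21.4871
(1,1): Delta=0.9797 Bond=-117.9410
(2,0): Delta=-0.6652 Bond=71.9716
(2,1): Delta=0.1847 Bond=-16.3809
(2,2): Delta=1.3944 Bond=-202.6916
V0=27.0927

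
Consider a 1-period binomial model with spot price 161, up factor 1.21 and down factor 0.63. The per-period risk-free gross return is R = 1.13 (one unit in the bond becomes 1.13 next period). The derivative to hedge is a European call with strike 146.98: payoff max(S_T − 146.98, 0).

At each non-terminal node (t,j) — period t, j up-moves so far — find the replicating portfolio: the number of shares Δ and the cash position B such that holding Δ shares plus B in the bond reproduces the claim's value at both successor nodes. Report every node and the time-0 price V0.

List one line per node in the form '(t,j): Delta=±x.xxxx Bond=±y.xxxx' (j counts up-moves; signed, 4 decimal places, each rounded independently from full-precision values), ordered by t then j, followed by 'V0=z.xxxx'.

Risk-neutral probability p* = (R−d)/(u−d) = (1.13−0.63)/(1.21−0.63) = 0.8621.
Terminal payoffs: V(1,0)=0.0000, V(1,1)=47.8300
  t=0,j=0: stock 161.0000 → up 194.8100 (V=47.8300), down 101.4300 (V=0.0000). Price 36.4892; hedge Δ=0.5122, bond B=-45.9764.
Each (Δ,B) replicates both successor values, so the strategy is self-financing and V0 is arbitrage-free.

(0,0): Delta=0.5122 Bond=-45.9764
V0=36.4892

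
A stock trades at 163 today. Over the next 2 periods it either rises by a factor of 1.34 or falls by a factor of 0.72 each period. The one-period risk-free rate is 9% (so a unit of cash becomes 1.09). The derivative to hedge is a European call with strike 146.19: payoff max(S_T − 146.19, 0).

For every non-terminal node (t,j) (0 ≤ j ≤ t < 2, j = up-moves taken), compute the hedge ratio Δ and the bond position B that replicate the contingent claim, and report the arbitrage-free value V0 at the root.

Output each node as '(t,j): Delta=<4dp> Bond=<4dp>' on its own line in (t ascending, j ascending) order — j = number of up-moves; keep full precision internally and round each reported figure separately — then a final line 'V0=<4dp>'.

No-arbitrage ⇒ martingale measure with p* = (R−d)/(u−d) = 0.5968.
Terminal values V(2,·): V(2,0)=0.0000, V(2,1)=11.0724, V(2,2)=146.4928
Node (1,0) S=117.3600: V=(p*·11.0724+(1−p*)·0.0000)/1.09=6.0621; Δ=(11.0724−0.0000)/(157.2624−84.4992)=0.1522; B=V−Δ·S=-11.7966
Node (1,1) S=218.4200: V=(p*·146.4928+(1−p*)·11.0724)/1.09=84.3007; Δ=(146.4928−11.0724)/(292.6828−157.2624)=1.0000; B=V−Δ·S=-134.1193
Node (0,0) S=163.0000: V=(p*·84.3007+(1−p*)·6.0621)/1.09=48.3972; Δ=(84.3007−6.0621)/(218.4200−117.3600)=0.7742; B=V−Δ·S=-77.7941
Root portfolio cost Δ·163+B reproduces V0=48.3972.

(0,0): Delta=0.7742 Bond=-77.7941
(1,0): Delta=0.1522 Bond=-11.7966
(1,1): Delta=1.0000 Bond=-134.1193
V0=48.3972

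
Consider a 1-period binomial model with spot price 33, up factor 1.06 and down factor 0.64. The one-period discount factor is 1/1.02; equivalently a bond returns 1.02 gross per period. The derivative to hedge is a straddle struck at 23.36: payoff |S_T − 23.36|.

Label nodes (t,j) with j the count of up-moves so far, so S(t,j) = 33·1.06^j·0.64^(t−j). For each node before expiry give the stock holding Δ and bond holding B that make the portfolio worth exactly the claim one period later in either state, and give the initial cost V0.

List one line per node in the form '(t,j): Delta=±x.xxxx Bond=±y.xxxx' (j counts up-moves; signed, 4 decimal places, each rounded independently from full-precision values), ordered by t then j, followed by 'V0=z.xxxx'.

(0,0): Delta=0.6768 Bond=-11.8170
V0=10.5163

Under the risk-neutral measure, an up-move has probability p* = (R−d)/(u−d) = 0.9048 and values discount at R = 1.02.
At expiry t=1: V(1,0)=2.2400, V(1,1)=11.6200
(0,0): S=33.0000. Δ = (V_up−V_dn)/(S_up−S_dn) = (11.6200−2.2400)/(34.9800−21.1200) = 0.6768. V = [p*·11.6200 + (1−p*)·2.2400]/1.02 = 10.5163. B = V − Δ·S = -11.8170.
Each (Δ,B) replicates both successor values, so the strategy is self-financing and V0 is arbitrage-free.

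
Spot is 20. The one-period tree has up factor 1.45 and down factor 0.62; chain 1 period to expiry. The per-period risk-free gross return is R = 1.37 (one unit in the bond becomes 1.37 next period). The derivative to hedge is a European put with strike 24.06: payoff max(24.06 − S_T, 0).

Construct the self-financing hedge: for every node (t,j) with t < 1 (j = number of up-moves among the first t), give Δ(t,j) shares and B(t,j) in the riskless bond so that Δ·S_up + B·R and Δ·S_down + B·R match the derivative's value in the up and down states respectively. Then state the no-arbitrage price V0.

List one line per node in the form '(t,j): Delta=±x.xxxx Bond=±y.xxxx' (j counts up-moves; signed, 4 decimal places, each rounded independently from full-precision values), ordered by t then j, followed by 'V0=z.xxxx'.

The replicating-portfolio and risk-neutral prices coincide; use p* = (1.37−0.62)/(1.45−0.62) = 0.9036 for the latter.
Payoff layer (t=1): V(1,0)=11.6600, V(1,1)=0.0000
  t=0,j=0: stock 20.0000 → up 29.0000 (V=0.0000), down 12.4000 (V=11.6600). Price 0.8203; hedge Δ=-0.7024, bond B=14.8685.
Check: Δ(0,0)·S0 + B(0,0) = 0.8203 = V0.

(0,0): Delta=-0.7024 Bond=14.8685
V0=0.8203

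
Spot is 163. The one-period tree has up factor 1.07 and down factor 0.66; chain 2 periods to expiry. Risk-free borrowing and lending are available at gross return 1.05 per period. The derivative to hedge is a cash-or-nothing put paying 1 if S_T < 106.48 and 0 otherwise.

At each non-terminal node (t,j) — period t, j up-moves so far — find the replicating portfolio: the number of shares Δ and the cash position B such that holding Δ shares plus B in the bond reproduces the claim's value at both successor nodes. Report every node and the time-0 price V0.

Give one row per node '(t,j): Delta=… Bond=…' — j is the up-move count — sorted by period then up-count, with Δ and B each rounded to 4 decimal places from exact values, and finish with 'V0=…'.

(0,0): Delta=-0.0007 Bond=0.1155
(1,0): Delta=-0.0227 Bond=2.4855
(1,1): Delta=0.0000 Bond=0.0000
V0=0.0022

Risk-neutral probability p* = (R−d)/(u−d) = (1.05−0.66)/(1.07−0.66) = 0.9512.
Terminal payoffs: V(2,0)=1.0000, V(2,1)=0.0000, V(2,2)=0.0000
Node (1,0) S=107.5800: V=(p*·0.0000+(1−p*)·1.0000)/1.05=0.0465; Δ=(0.0000−1.0000)/(115.1106−71.0028)=-0.0227; B=V−Δ·S=2.4855
Node (1,1) S=174.4100: V=(p*·0.0000+(1−p*)·0.0000)/1.05=0.0000; Δ=(0.0000−0.0000)/(186.6187−115.1106)=0.0000; B=V−Δ·S=0.0000
Node (0,0) S=163.0000: V=(p*·0.0000+(1−p*)·0.0465)/1.05=0.0022; Δ=(0.0000−0.0465)/(174.4100−107.5800)=-0.0007; B=V−Δ·S=0.1155
The time-0 hedge costs 0.0022, which is the no-arbitrage price.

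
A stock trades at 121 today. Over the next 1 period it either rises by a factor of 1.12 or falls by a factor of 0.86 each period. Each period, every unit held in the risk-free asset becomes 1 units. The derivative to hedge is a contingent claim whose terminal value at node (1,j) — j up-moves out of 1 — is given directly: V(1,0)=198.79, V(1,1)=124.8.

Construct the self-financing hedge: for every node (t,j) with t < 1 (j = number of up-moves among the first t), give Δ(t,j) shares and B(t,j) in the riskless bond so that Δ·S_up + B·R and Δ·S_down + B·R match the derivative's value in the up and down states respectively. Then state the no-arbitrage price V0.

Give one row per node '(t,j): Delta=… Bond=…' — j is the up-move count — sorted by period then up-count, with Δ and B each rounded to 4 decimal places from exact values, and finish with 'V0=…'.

Risk-neutral probability p* = (R−d)/(u−d) = (1−0.86)/(1.12−0.86) = 0.5385.
Payoff layer (t=1): V(1,0)=198.7900, V(1,1)=124.8000
(0,0): S=121.0000. Δ = (V_up−V_dn)/(S_up−S_dn) = (124.8000−198.7900)/(135.5200−104.0600) = -2.3519. V = [p*·124.8000 + (1−p*)·198.7900]/1 = 158.9492. B = V − Δ·S = 443.5262.
Root portfolio cost Δ·121+B reproduces V0=158.9492.

(0,0): Delta=-2.3519 Bond=443.5262
V0=158.9492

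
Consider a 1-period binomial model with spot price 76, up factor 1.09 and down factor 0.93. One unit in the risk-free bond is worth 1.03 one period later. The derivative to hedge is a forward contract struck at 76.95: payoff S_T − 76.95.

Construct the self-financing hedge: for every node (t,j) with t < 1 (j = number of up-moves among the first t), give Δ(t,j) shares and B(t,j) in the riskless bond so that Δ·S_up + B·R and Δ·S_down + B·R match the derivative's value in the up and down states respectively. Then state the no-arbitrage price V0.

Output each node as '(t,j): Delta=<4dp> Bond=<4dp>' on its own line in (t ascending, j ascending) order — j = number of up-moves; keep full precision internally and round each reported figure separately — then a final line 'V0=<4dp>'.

Under the risk-neutral measure, an up-move has probability p* = (R−d)/(u−d) = 0.6250 and values discount at R = 1.03.
At expiry t=1: V(1,0)=-6.2700, V(1,1)=5.8900
Node (0,0) S=76.0000: V=(p*·5.8900+(1−p*)·-6.2700)/1.03=1.2913; Δ=(5.8900−-6.2700)/(82.8400−70.6800)=1.0000; B=V−Δ·S=-74.7087
The time-0 hedge costs 1.2913, which is the no-arbitrage price.

(0,0): Delta=1.0000 Bond=-74.7087
V0=1.2913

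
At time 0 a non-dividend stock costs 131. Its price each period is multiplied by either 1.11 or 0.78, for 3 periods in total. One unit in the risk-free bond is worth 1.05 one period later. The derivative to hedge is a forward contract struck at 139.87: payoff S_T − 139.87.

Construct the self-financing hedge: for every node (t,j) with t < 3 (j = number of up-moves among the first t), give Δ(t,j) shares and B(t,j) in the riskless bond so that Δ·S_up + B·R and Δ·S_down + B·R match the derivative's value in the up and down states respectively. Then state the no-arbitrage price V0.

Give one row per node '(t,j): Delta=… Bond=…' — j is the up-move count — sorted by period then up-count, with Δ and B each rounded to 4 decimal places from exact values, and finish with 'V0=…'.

(0,0): Delta=1.0000 Bond=-120.8250
(1,0): Delta=1.0000 Bond=-126.8662
(1,1): Delta=1.0000 Bond=-126.8662
(2,0): Delta=1.0000 Bond=-133.2095
(2,1): Delta=1.0000 Bond=-133.2095
(2,2): Delta=1.0000 Bond=-133.2095
V0=10.1750

Since d<R<u, set p* = (R−d)/(u−d) = 0.8182; price each node as the discounted p*-expectation of its children.
Payoff layer (t=3): V(3,0)=-77.7037, V(3,1)=-51.4026, V(3,2)=-13.9740, V(3,3)=39.2897
(2,0): S=79.7004. Δ = (V_up−V_dn)/(S_up−S_dn) = (-51.4026−-77.7037)/(88.4674−62.1663) = 1.0000. V = [p*·-51.4026 + (1−p*)·-77.7037]/1.05 = -53.5091. B = V − Δ·S = -133.2095.
(2,1): S=113.4198. Δ = (V_up−V_dn)/(S_up−S_dn) = (-13.9740−-51.4026)/(125.8960−88.4674) = 1.0000. V = [p*·-13.9740 + (1−p*)·-51.4026]/1.05 = -19.7897. B = V − Δ·S = -133.2095.
(2,2): S=161.4051. Δ = (V_up−V_dn)/(S_up−S_dn) = (39.2897−-13.9740)/(179.1597−125.8960) = 1.0000. V = [p*·39.2897 + (1−p*)·-13.9740]/1.05 = 28.1956. B = V − Δ·S = -133.2095.
(1,0): S=102.1800. Δ = (V_up−V_dn)/(S_up−S_dn) = (-19.7897−-53.5091)/(113.4198−79.7004) = 1.0000. V = [p*·-19.7897 + (1−p*)·-53.5091]/1.05 = -24.6862. B = V − Δ·S = -126.8662.
(1,1): S=145.4100. Δ = (V_up−V_dn)/(S_up−S_dn) = (28.1956−-19.7897)/(161.4051−113.4198) = 1.0000. V = [p*·28.1956 + (1−p*)·-19.7897]/1.05 = 18.5438. B = V − Δ·S = -126.8662.
(0,0): S=131.0000. Δ = (V_up−V_dn)/(S_up−S_dn) = (18.5438−-24.6862)/(145.4100−102.1800) = 1.0000. V = [p*·18.5438 + (1−p*)·-24.6862]/1.05 = 10.1750. B = V − Δ·S = -120.8250.
Self-financing check: at every node Δ·S+B equals the discounted successor values.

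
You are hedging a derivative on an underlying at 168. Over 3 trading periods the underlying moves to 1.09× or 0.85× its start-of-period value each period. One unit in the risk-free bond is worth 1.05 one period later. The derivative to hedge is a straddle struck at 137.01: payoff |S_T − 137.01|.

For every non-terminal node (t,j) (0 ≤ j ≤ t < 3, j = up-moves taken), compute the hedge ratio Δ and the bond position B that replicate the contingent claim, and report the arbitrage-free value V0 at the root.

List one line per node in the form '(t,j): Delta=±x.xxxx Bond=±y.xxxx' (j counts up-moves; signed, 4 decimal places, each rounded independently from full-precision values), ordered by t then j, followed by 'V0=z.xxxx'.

Under the risk-neutral measure, an up-move has probability p* = (R−d)/(u−d) = 0.8333 and values discount at R = 1.05.
Terminal values V(3,·): V(3,0)=33.8370, V(3,1)=4.7058, V(3,2)=32.6507, V(3,3)=80.5549
Node (2,0) S=121.3800: V=(p*·4.7058+(1−p*)·33.8370)/1.05=9.1057; Δ=(4.7058−33.8370)/(132.3042−103.1730)=-1.0000; B=V−Δ·S=130.4857
Node (2,1) S=155.6520: V=(p*·32.6507+(1−p*)·4.7058)/1.05=26.6602; Δ=(32.6507−4.7058)/(169.6607−132.3042)=0.7481; B=V−Δ·S=-89.7768
Node (2,2) S=199.6008: V=(p*·80.5549+(1−p*)·32.6507)/1.05=69.1151; Δ=(80.5549−32.6507)/(217.5649−169.6607)=1.0000; B=V−Δ·S=-130.4857
Node (1,0) S=142.8000: V=(p*·26.6602+(1−p*)·9.1057)/1.05=22.6042; Δ=(26.6602−9.1057)/(155.6520−121.3800)=0.5122; B=V−Δ·S=-50.5394
Node (1,1) S=183.1200: V=(p*·69.1151+(1−p*)·26.6602)/1.05=59.0850; Δ=(69.1151−26.6602)/(199.6008−155.6520)=0.9660; B=V−Δ·S=-117.8104
Node (0,0) S=168.0000: V=(p*·59.0850+(1−p*)·22.6042)/1.05=50.4808; Δ=(59.0850−22.6042)/(183.1200−142.8000)=0.9048; B=V−Δ·S=-101.5224
Each (Δ,B) replicates both successor values, so the strategy is self-financing and V0 is arbitrage-free.

(0,0): Delta=0.9048 Bond=-101.5224
(1,0): Delta=0.5122 Bond=-50.5394
(1,1): Delta=0.9660 Bond=-117.8104
(2,0): Delta=-1.0000 Bond=130.4857
(2,1): Delta=0.7481 Bond=-89.7768
(2,2): Delta=1.0000 Bond=-130.4857
V0=50.4808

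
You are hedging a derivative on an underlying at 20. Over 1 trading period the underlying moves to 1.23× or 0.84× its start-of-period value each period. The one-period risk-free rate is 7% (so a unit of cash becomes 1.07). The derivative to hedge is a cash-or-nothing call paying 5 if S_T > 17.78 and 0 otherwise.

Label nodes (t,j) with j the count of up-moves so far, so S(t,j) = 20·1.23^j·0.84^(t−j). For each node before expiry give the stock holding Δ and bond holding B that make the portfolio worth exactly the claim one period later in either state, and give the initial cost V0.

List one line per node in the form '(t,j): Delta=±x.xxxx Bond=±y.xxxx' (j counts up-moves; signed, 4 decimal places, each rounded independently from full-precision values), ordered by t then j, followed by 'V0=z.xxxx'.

(0,0): Delta=0.6410 Bond=-10.0647
V0=2.7558

Under the risk-neutral measure, an up-move has probability p* = (R−d)/(u−d) = 0.5897 and values discount at R = 1.07.
At expiry t=1: V(1,0)=0.0000, V(1,1)=5.0000
(0,0): S=20.0000. Δ = (V_up−V_dn)/(S_up−S_dn) = (5.0000−0.0000)/(24.6000−16.8000) = 0.6410. V = [p*·5.0000 + (1−p*)·0.0000]/1.07 = 2.7558. B = V − Δ·S = -10.0647.
Check: Δ(0,0)·S0 + B(0,0) = 2.7558 = V0.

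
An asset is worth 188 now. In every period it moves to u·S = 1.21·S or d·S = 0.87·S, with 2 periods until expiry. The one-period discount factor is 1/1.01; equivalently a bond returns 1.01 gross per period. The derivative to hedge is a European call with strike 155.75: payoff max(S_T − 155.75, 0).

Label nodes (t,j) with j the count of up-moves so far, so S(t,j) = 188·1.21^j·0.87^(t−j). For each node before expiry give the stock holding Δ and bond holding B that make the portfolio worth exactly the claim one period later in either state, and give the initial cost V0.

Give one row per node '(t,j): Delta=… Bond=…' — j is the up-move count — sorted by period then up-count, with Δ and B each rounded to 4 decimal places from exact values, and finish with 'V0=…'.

(0,0): Delta=0.8774 Bond=-125.0736
(1,0): Delta=0.7581 Bond=-106.8058
(1,1): Delta=1.0000 Bond=-154.2079
V0=39.8821

The replicating-portfolio and risk-neutral prices coincide; use p* = (1.01−0.87)/(1.21−0.87) = 0.4118 for the latter.
Payoff layer (t=2): V(2,0)=0.0000, V(2,1)=42.1576, V(2,2)=119.5008
(1,0): S=163.5600. Δ = (V_up−V_dn)/(S_up−S_dn) = (42.1576−0.0000)/(197.9076−142.2972) = 0.7581. V = [p*·42.1576 + (1−p*)·0.0000]/1.01 = 17.1871. B = V − Δ·S = -106.8058.
(1,1): S=227.4800. Δ = (V_up−V_dn)/(S_up−S_dn) = (119.5008−42.1576)/(275.2508−197.9076) = 1.0000. V = [p*·119.5008 + (1−p*)·42.1576]/1.01 = 73.2721. B = V − Δ·S = -154.2079.
(0,0): S=188.0000. Δ = (V_up−V_dn)/(S_up−S_dn) = (73.2721−17.1871)/(227.4800−163.5600) = 0.8774. V = [p*·73.2721 + (1−p*)·17.1871]/1.01 = 39.8821. B = V − Δ·S = -125.0736.
Self-financing check: at every node Δ·S+B equals the discounted successor values.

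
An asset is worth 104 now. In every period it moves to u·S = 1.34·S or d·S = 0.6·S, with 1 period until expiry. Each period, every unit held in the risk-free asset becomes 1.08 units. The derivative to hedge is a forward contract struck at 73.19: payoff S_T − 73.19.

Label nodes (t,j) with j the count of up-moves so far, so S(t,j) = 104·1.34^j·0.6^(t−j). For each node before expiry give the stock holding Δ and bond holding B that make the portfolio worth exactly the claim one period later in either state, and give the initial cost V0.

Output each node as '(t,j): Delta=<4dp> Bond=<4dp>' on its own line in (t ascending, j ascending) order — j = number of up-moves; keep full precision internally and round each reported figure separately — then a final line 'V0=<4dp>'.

(0,0): Delta=1.0000 Bond=-67.7685
V0=36.2315

No-arbitrage ⇒ martingale measure with p* = (R−d)/(u−d) = 0.6486.
Terminal payoffs: V(1,0)=-10.7900, V(1,1)=66.1700
  t=0,j=0: stock 104.0000 → up 139.3600 (V=66.1700), down 62.4000 (V=-10.7900). Price 36.2315; hedge Δ=1.0000, bond B=-67.7685.
Each (Δ,B) replicates both successor values, so the strategy is self-financing and V0 is arbitrage-free.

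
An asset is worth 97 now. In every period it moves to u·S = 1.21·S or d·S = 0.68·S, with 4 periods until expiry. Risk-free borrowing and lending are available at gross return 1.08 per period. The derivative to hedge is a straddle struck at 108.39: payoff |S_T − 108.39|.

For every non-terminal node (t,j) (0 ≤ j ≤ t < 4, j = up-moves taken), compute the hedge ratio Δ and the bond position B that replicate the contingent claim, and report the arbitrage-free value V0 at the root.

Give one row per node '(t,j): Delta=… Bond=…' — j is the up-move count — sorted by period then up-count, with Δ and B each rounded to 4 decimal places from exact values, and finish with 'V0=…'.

(0,0): Delta=0.3186 Bond=4.4824
(1,0): Delta=-0.7636 Bond=76.2251
(1,1): Delta=0.5163 Bond=-18.3588
(2,0): Delta=-1.0000 Bond=92.9270
(2,1): Delta=-0.7204 Bond=78.8768
(2,2): Delta=0.7422 Bond=-51.9064
(3,0): Delta=-1.0000 Bond=100.3611
(3,1): Delta=-1.0000 Bond=100.3611
(3,2): Delta=-0.6693 Bond=80.2553
(3,3): Delta=1.0000 Bond=-100.3611
V0=35.3913

Under the risk-neutral measure, an up-move has probability p* = (R−d)/(u−d) = 0.7547 and values discount at R = 1.08.
Terminal payoffs: V(4,0)=87.6501, V(4,1)=71.4851, V(4,2)=42.7210, V(4,3)=8.4622, V(4,4)=99.5381
  t=3,j=0: stock 30.4999 → up 36.9049 (V=71.4851), down 20.7399 (V=87.6501). Price 69.8612; hedge Δ=-1.0000, bond B=100.3611.
  t=3,j=1: stock 54.2719 → up 65.6690 (V=42.7210), down 36.9049 (V=71.4851). Price 46.0892; hedge Δ=-1.0000, bond B=100.3611.
  t=3,j=2: stock 96.5720 → up 116.8522 (V=8.4622), down 65.6690 (V=42.7210). Price 15.6160; hedge Δ=-0.6693, bond B=80.2553.
  t=3,j=3: stock 171.8414 → up 207.9281 (V=99.5381), down 116.8522 (V=8.4622). Price 71.4803; hedge Δ=1.0000, bond B=-100.3611.
  t=2,j=0: stock 44.8528 → up 54.2719 (V=46.0892), down 30.4999 (V=69.8612). Price 48.0742; hedge Δ=-1.0000, bond B=92.9270.
  t=2,j=1: stock 79.8116 → up 96.5720 (V=15.6160), down 54.2719 (V=46.0892). Price 21.3802; hedge Δ=-0.7204, bond B=78.8768.
  t=2,j=2: stock 142.0177 → up 171.8414 (V=71.4803), down 96.5720 (V=15.6160). Price 53.4979; hedge Δ=0.7422, bond B=-51.9064.
  t=1,j=0: stock 65.9600 → up 79.8116 (V=21.3802), down 44.8528 (V=48.0742). Price 25.8590; hedge Δ=-0.7636, bond B=76.2251.
  t=1,j=1: stock 117.3700 → up 142.0177 (V=53.4979), down 79.8116 (V=21.3802). Price 42.2407; hedge Δ=0.5163, bond B=-18.3588.
  t=0,j=0: stock 97.0000 → up 117.3700 (V=42.2407), down 65.9600 (V=25.8590). Price 35.3913; hedge Δ=0.3186, bond B=4.4824.
Each (Δ,B) replicates both successor values, so the strategy is self-financing and V0 is arbitrage-free.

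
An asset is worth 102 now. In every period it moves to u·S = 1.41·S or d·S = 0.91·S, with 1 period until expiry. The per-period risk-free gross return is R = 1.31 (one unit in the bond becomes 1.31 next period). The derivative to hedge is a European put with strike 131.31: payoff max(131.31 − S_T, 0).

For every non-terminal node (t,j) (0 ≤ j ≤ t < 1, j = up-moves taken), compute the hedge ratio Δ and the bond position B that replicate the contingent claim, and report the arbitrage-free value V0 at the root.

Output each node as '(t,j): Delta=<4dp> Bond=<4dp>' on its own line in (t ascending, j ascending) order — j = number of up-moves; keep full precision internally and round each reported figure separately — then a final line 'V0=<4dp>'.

(0,0): Delta=-0.7547 Bond=82.8563
V0=5.8763

The replicating-portfolio and risk-neutral prices coincide; use p* = (1.31−0.91)/(1.41−0.91) = 0.8000 for the latter.
Terminal values V(1,·): V(1,0)=38.4900, V(1,1)=0.0000
  t=0,j=0: stock 102.0000 → up 143.8200 (V=0.0000), down 92.8200 (V=38.4900). Price 5.8763; hedge Δ=-0.7547, bond B=82.8563.
Each (Δ,B) replicates both successor values, so the strategy is self-financing and V0 is arbitrage-free.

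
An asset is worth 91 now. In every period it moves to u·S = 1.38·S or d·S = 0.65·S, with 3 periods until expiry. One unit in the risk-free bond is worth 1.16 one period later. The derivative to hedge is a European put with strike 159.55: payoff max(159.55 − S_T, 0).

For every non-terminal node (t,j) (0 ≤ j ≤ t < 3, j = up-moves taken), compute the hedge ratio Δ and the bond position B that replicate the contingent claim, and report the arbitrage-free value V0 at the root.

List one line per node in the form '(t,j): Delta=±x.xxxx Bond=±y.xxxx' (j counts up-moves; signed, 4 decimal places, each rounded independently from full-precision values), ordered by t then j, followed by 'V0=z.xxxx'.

Risk-neutral probability p* = (R−d)/(u−d) = (1.16−0.65)/(1.38−0.65) = 0.6986.
Terminal values V(3,·): V(3,0)=134.5591, V(3,1)=106.4925, V(3,2)=46.9047, V(3,3)=0.0000
  t=2,j=0: stock 38.4475 → up 53.0576 (V=106.4925), down 24.9909 (V=134.5591). Price 99.0956; hedge Δ=-1.0000, bond B=137.5431.
  t=2,j=1: stock 81.6270 → up 112.6453 (V=46.9047), down 53.0575 (V=106.4925). Price 55.9161; hedge Δ=-1.0000, bond B=137.5431.
  t=2,j=2: stock 173.3004 → up 239.1546 (V=0.0000), down 112.6453 (V=46.9047). Price 12.1859; hedge Δ=-0.3708, bond B=76.4390.
  t=1,j=0: stock 59.1500 → up 81.6270 (V=55.9161), down 38.4475 (V=99.0956). Price 59.4216; hedge Δ=-1.0000, bond B=118.5716.
  t=1,j=1: stock 125.5800 → up 173.3004 (V=12.1859), down 81.6270 (V=55.9161). Price 21.8663; hedge Δ=-0.4770, bond B=81.7706.
  t=0,j=0: stock 91.0000 → up 125.5800 (V=21.8663), down 59.1500 (V=59.4216). Price 28.6072; hedge Δ=-0.5653, bond B=80.0529.
Root portfolio cost Δ·91+B reproduces V0=28.6072.

(0,0): Delta=-0.5653 Bond=80.0529
(1,0): Delta=-1.0000 Bond=118.5716
(1,1): Delta=-0.4770 Bond=81.7706
(2,0): Delta=-1.0000 Bond=137.5431
(2,1): Delta=-1.0000 Bond=137.5431
(2,2): Delta=-0.3708 Bond=76.4390
V0=28.6072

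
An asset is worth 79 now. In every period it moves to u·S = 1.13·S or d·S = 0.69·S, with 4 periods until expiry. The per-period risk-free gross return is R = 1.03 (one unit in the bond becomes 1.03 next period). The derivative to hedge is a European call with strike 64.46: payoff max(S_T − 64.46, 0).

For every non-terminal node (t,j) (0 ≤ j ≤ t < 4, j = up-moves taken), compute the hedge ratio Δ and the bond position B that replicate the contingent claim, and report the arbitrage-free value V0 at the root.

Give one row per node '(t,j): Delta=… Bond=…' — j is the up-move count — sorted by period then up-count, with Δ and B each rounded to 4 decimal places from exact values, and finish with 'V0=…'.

Under the risk-neutral measure, an up-move has probability p* = (R−d)/(u−d) = 0.7727 and values discount at R = 1.03.
Terminal values V(4,·): V(4,0)=0.0000, V(4,1)=0.0000, V(4,2)=0.0000, V(4,3)=14.1923, V(4,4)=64.3474
Node (3,0) S=25.9522: V=(p*·0.0000+(1−p*)·0.0000)/1.03=0.0000; Δ=(0.0000−0.0000)/(29.3260−17.9070)=0.0000; B=V−Δ·S=0.0000
Node (3,1) S=42.5014: V=(p*·0.0000+(1−p*)·0.0000)/1.03=0.0000; Δ=(0.0000−0.0000)/(48.0266−29.3260)=0.0000; B=V−Δ·S=0.0000
Node (3,2) S=69.6038: V=(p*·14.1923+(1−p*)·0.0000)/1.03=10.6474; Δ=(14.1923−0.0000)/(78.6523−48.0266)=0.4634; B=V−Δ·S=-21.6079
Node (3,3) S=113.9889: V=(p*·64.3474+(1−p*)·14.1923)/1.03=51.4063; Δ=(64.3474−14.1923)/(128.8074−78.6523)=1.0000; B=V−Δ·S=-62.5825
Node (2,0) S=37.6119: V=(p*·0.0000+(1−p*)·0.0000)/1.03=0.0000; Δ=(0.0000−0.0000)/(42.5014−25.9522)=0.0000; B=V−Δ·S=0.0000
Node (2,1) S=61.5963: V=(p*·10.6474+(1−p*)·0.0000)/1.03=7.9879; Δ=(10.6474−0.0000)/(69.6038−42.5014)=0.3929; B=V−Δ·S=-16.2107
Node (2,2) S=100.8751: V=(p*·51.4063+(1−p*)·10.6474)/1.03=40.9155; Δ=(51.4063−10.6474)/(113.9889−69.6038)=0.9183; B=V−Δ·S=-51.7186
Node (1,0) S=54.5100: V=(p*·7.9879+(1−p*)·0.0000)/1.03=5.9927; Δ=(7.9879−0.0000)/(61.5963−37.6119)=0.3330; B=V−Δ·S=-12.1616
Node (1,1) S=89.2700: V=(p*·40.9155+(1−p*)·7.9879)/1.03=32.4582; Δ=(40.9155−7.9879)/(100.8751−61.5963)=0.8383; B=V−Δ·S=-42.3773
Node (0,0) S=79.0000: V=(p*·32.4582+(1−p*)·5.9927)/1.03=25.6731; Δ=(32.4582−5.9927)/(89.2700−54.5100)=0.7614; B=V−Δ·S=-34.4758
The time-0 hedge costs 25.6731, which is the no-arbitrage price.

(0,0): Delta=0.7614 Bond=-34.4758
(1,0): Delta=0.3330 Bond=-12.1616
(1,1): Delta=0.8383 Bond=-42.3773
(2,0): Delta=0.0000 Bond=0.0000
(2,1): Delta=0.3929 Bond=-16.2107
(2,2): Delta=0.9183 Bond=-51.7186
(3,0): Delta=0.0000 Bond=0.0000
(3,1): Delta=0.0000 Bond=0.0000
(3,2): Delta=0.4634 Bond=-21.6079
(3,3): Delta=1.0000 Bond=-62.5825
V0=25.6731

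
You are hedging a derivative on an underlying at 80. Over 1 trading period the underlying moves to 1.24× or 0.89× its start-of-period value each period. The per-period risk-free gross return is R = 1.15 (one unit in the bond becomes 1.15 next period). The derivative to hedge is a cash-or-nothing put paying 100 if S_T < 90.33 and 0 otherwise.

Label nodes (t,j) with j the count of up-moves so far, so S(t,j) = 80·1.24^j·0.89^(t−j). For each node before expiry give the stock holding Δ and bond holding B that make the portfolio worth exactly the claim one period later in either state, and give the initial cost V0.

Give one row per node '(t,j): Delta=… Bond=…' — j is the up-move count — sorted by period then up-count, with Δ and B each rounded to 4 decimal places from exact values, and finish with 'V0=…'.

Since d<R<u, set p* = (R−d)/(u−d) = 0.7429; price each node as the discounted p*-expectation of its children.
Payoff layer (t=1): V(1,0)=100.0000, V(1,1)=0.0000
Node (0,0) S=80.0000: V=(p*·0.0000+(1−p*)·100.0000)/1.15=22.3602; Δ=(0.0000−100.0000)/(99.2000−71.2000)=-3.5714; B=V−Δ·S=308.0745
Root portfolio cost Δ·80+B reproduces V0=22.3602.

(0,0): Delta=-3.5714 Bond=308.0745
V0=22.3602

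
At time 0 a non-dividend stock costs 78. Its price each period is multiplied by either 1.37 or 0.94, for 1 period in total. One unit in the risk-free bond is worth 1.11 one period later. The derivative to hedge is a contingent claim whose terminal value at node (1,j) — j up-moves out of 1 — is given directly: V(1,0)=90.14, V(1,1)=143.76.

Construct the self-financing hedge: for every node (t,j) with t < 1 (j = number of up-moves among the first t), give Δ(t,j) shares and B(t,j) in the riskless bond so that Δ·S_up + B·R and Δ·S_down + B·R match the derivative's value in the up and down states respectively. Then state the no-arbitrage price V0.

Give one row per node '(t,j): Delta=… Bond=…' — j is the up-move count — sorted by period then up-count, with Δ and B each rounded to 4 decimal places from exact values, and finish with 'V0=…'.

(0,0): Delta=1.5987 Bond=-24.3926
V0=100.3050

Risk-neutral probability p* = (R−d)/(u−d) = (1.11−0.94)/(1.37−0.94) = 0.3953.
Terminal payoffs: V(1,0)=90.1400, V(1,1)=143.7600
Node (0,0) S=78.0000: V=(p*·143.7600+(1−p*)·90.1400)/1.11=100.3050; Δ=(143.7600−90.1400)/(106.8600−73.3200)=1.5987; B=V−Δ·S=-24.3926
Each (Δ,B) replicates both successor values, so the strategy is self-financing and V0 is arbitrage-free.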